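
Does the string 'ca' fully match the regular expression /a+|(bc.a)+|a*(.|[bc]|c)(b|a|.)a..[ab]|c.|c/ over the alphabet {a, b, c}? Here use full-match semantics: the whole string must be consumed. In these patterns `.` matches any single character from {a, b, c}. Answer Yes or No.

Yes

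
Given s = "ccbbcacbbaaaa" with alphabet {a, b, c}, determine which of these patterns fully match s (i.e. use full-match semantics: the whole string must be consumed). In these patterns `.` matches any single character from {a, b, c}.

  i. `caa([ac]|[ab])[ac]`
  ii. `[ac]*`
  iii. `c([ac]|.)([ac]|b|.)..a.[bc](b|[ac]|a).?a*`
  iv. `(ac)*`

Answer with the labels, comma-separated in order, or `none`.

i → no match — must start with "caa"
ii → no match
iii → match
iv → no match

iii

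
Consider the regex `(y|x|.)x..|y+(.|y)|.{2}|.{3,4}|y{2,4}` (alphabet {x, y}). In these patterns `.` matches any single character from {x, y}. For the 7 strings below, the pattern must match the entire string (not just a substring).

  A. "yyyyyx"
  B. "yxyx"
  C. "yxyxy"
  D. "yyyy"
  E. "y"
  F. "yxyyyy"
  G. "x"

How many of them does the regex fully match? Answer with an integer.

3

A → match
B → match
C → no match
D → match
E → no match
F → no match
G → no match
Total matched: 3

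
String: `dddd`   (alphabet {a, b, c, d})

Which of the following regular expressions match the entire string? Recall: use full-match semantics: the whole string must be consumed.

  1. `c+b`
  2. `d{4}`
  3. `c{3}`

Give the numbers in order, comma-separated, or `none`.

2

1 → no match — must start with `c`
2 → match
3 → no match — must start with `c`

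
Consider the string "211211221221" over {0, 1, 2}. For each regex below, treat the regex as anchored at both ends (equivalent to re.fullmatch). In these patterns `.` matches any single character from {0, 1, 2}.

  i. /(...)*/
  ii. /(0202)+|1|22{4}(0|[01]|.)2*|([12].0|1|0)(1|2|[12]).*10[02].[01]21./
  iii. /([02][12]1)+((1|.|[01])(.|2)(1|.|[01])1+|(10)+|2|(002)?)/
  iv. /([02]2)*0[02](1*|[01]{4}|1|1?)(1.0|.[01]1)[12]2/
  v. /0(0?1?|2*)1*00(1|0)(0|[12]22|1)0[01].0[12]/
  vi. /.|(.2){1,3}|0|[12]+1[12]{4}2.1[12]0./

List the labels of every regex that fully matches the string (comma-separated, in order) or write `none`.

i, iii

i → match
ii → no match
iii → match
iv → no match — must end with "2"
v → no match — must start with "0"
vi → no match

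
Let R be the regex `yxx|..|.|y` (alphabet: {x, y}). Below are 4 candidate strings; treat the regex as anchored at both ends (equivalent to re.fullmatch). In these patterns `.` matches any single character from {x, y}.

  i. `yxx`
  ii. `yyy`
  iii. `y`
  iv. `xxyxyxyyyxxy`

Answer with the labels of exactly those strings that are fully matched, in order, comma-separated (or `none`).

i, iii

i → match
ii → no match
iii → match
iv → no match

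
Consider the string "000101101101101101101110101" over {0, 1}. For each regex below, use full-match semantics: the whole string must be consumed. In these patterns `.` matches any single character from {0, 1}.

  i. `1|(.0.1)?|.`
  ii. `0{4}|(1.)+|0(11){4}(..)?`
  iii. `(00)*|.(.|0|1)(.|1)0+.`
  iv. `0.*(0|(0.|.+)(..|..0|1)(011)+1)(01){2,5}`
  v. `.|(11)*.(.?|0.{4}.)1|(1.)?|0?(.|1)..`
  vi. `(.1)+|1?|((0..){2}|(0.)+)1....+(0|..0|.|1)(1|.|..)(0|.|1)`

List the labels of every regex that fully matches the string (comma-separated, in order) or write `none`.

iv, vi

i → no match
ii → no match
iii → no match
iv → match
v → no match
vi → match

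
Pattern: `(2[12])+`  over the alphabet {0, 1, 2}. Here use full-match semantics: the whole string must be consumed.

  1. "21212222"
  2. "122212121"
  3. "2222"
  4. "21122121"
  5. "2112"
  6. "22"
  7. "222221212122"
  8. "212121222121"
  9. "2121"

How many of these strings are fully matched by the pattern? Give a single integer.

6

1 → match
2 → no match — must start with "2"
3 → match
4 → no match
5 → no match
6 → match
7 → match
8 → match
9 → match
Total matched: 6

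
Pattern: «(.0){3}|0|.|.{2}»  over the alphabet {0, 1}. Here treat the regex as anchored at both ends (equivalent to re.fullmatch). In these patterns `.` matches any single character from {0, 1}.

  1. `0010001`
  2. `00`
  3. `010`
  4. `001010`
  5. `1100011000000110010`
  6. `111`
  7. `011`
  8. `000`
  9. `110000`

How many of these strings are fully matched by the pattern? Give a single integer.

1. `0010001` → no match
2. `00` → match
3. `010` → no match
4. `001010` → match
5 → no match
6. `111` → no match
7. `011` → no match
8. `000` → no match
9. `110000` → no match
Total matched: 2

2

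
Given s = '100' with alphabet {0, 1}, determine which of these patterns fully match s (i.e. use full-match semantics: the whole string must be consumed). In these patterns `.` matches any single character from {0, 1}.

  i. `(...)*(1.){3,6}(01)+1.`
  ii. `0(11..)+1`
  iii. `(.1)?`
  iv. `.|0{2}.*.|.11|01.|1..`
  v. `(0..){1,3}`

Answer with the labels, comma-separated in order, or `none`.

i → no match
ii → no match — must start with '011'
iii → no match
iv → match
v → no match — must start with '0'

iv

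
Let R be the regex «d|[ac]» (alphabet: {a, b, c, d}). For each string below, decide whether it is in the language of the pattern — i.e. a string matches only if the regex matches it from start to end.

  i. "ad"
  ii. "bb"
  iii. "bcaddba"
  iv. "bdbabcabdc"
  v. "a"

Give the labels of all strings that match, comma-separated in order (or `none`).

v

i → no match
ii → no match
iii → no match
iv → no match
v → match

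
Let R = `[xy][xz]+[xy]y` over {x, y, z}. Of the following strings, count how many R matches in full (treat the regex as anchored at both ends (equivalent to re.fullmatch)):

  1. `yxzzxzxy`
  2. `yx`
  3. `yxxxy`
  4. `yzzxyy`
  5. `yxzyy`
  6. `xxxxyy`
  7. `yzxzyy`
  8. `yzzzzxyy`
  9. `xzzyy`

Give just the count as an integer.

8

1. `yxzzxzxy` → match
2. `yx` → no match — must end with `y`
3. `yxxxy` → match
4. `yzzxyy` → match
5. `yxzyy` → match
6. `xxxxyy` → match
7. `yzxzyy` → match
8. `yzzzzxyy` → match
9. `xzzyy` → match
Total matched: 8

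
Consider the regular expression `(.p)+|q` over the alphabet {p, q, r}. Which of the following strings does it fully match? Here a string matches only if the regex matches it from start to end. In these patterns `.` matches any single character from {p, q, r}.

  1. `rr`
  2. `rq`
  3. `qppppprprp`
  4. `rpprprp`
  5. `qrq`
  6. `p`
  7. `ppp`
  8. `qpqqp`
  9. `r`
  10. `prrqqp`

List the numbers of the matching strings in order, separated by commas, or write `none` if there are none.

1 → no match
2 → no match
3 → match
4 → no match
5 → no match
6 → no match
7 → no match
8 → no match
9 → no match
10 → no match

3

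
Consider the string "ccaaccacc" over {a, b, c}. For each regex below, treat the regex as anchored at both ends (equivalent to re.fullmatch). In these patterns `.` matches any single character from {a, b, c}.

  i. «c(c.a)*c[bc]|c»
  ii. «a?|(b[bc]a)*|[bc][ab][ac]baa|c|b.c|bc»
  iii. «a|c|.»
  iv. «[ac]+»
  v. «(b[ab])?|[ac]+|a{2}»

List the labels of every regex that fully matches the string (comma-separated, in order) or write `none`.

i, iv, v

i → match
ii → no match
iii → no match
iv → match
v → match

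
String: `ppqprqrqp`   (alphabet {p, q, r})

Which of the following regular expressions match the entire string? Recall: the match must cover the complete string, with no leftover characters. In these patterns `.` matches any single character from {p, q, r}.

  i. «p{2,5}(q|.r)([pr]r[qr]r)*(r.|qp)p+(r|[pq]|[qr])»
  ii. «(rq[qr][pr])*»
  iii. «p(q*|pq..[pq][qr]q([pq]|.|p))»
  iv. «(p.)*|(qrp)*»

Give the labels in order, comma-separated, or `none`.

iii

i → no match
ii → no match
iii → match
iv → no match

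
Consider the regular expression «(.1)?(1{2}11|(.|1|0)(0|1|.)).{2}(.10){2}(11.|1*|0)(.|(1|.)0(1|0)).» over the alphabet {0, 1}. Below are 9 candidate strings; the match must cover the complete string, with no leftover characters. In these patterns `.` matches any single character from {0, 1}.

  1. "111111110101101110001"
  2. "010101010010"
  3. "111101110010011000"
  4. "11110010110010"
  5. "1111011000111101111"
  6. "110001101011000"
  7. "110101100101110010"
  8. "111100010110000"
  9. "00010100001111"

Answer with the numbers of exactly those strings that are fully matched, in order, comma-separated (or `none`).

1 → match
2 → no match
3 → no match
4 → no match
5 → no match
6 → no match
7 → no match
8 → match
9 → no match

1, 8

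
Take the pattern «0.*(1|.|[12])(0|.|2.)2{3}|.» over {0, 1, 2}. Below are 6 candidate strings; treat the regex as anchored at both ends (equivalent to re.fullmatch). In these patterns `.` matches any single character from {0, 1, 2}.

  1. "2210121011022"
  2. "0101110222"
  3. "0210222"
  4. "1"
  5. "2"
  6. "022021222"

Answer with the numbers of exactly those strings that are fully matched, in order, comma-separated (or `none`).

2, 3, 4, 5, 6

1 → no match
2 → match
3 → match
4 → match
5 → match
6 → match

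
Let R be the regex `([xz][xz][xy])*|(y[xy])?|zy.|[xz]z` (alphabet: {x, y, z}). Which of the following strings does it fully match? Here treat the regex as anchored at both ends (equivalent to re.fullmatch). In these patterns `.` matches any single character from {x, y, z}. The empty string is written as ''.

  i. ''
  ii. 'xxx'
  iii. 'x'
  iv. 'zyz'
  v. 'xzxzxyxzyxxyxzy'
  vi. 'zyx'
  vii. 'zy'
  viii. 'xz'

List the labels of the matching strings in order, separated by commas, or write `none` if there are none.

i → match
ii → match
iii → no match
iv → match
v → match
vi → match
vii → no match
viii → match

i, ii, iv, v, vi, viii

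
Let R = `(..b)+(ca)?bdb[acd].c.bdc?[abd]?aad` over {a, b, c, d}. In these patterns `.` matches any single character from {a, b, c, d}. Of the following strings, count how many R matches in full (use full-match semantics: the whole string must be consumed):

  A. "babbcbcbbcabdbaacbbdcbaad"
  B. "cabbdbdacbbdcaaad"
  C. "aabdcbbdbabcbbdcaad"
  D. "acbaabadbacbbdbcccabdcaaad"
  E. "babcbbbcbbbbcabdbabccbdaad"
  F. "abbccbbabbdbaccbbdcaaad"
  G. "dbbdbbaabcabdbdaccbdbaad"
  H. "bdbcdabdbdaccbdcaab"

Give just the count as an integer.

7

A → match
B → match
C → match
D → match
E → match
F → match
G → match
H → no match — must end with "aad"
Total matched: 7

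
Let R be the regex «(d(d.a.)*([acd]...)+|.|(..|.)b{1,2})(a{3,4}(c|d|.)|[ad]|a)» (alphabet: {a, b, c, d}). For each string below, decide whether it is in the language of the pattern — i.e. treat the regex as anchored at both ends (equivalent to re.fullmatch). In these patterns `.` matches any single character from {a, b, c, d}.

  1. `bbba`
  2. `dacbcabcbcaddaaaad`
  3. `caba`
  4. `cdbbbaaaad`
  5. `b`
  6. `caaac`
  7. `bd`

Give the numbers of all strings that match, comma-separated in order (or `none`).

1 → match
2 → match
3 → match
4 → no match
5 → no match
6 → match
7 → match

1, 2, 3, 6, 7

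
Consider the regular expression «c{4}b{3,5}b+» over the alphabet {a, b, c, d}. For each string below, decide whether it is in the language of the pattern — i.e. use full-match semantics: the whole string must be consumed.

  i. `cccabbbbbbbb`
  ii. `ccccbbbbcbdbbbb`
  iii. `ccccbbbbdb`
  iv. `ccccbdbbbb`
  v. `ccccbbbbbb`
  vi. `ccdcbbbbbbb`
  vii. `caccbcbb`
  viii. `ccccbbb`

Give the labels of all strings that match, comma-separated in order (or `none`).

v

i. `cccabbbbbbbb` → no match
ii → no match
iii. `ccccbbbbdb` → no match
iv. `ccccbdbbbb` → no match
v. `ccccbbbbbb` → match
vi. `ccdcbbbbbbb` → no match
vii. `caccbcbb` → no match
viii. `ccccbbb` → no match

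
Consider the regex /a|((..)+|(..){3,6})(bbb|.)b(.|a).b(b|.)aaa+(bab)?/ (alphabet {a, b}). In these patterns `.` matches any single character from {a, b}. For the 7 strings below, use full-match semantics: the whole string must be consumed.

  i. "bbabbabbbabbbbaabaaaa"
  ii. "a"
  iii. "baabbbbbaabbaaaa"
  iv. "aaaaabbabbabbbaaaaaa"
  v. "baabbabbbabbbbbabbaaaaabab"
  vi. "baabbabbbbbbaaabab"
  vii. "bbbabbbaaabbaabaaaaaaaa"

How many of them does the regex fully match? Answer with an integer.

7

i → match
ii → match
iii → match
iv → match
v → match
vi → match
vii → match
Total matched: 7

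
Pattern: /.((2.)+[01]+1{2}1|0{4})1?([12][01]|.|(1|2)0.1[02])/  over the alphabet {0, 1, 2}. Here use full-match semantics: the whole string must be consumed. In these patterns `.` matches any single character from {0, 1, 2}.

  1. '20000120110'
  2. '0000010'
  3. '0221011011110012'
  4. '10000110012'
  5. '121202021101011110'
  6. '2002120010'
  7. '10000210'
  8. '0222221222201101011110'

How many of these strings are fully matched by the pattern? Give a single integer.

6

1. '20000120110' → match
2. '0000010' → match
3 → match
4. '10000110012' → match
5 → match
6. '2002120010' → no match
7. '10000210' → no match
8 → match
Total matched: 6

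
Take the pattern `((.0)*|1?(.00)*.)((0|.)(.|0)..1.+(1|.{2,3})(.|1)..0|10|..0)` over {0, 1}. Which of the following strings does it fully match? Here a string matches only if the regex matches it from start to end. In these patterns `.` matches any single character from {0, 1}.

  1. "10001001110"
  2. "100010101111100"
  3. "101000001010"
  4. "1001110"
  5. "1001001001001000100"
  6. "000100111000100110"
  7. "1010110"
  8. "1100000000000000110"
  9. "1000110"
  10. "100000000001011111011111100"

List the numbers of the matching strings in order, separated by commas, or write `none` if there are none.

1, 2, 3, 4, 5, 6, 7, 8, 9, 10

1 → match
2 → match
3 → match
4 → match
5 → match
6 → match
7 → match
8 → match
9 → match
10 → match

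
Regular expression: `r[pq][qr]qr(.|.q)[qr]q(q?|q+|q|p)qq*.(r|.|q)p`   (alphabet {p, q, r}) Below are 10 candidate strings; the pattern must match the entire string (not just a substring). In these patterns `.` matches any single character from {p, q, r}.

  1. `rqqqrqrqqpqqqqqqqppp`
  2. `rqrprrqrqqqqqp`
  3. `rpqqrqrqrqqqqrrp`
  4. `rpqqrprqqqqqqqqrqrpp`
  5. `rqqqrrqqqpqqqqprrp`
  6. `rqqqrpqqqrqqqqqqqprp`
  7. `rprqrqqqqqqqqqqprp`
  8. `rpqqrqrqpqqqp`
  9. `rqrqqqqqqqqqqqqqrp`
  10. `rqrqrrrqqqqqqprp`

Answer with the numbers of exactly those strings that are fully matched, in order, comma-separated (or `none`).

1 → no match
2 → no match
3 → no match
4 → no match
5 → no match
6 → no match
7 → match
8 → match
9 → no match
10 → match

7, 8, 10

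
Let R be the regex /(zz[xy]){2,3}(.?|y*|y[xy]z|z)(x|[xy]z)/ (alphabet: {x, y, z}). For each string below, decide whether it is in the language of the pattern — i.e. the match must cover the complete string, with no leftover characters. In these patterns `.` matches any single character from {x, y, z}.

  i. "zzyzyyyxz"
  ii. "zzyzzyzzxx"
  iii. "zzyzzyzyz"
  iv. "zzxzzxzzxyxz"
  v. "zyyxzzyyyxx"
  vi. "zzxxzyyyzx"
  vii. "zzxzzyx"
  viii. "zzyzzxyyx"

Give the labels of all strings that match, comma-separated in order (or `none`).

ii, iii, iv, vii, viii

i → no match
ii → match
iii → match
iv → match
v → no match — must start with "zz"
vi → no match
vii → match
viii → match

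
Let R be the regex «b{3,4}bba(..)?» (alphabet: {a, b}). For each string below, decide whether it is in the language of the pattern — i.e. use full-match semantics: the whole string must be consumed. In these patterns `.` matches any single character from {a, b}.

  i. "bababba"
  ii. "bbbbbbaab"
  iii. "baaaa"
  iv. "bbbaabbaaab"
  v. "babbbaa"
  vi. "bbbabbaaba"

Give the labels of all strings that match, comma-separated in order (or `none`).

ii

i → no match
ii → match
iii → no match
iv → no match
v → no match
vi → no match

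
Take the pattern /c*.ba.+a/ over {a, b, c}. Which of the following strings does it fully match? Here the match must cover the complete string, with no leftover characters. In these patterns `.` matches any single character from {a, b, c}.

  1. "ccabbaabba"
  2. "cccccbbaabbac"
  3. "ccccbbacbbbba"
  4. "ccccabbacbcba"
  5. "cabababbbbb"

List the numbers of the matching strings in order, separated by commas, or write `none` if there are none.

1 → no match
2 → no match — must end with "a"
3 → match
4 → no match
5 → no match — must end with "a"

3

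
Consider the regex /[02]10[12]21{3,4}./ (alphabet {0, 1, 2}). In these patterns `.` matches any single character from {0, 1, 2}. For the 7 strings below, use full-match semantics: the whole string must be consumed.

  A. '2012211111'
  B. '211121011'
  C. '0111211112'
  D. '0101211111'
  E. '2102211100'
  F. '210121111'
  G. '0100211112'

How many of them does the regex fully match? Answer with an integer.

2

A. '2012211111' → no match
B. '211121011' → no match
C. '0111211112' → no match
D. '0101211111' → match
E. '2102211100' → no match
F. '210121111' → match
G. '0100211112' → no match
Total matched: 2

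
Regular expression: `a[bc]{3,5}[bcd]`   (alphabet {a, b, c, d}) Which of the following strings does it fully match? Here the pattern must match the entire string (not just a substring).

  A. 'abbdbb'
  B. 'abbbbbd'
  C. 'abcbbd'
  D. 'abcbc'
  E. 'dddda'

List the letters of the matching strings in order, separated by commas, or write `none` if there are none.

B, C, D

A → no match
B → match
C → match
D → match
E → no match — must start with 'a'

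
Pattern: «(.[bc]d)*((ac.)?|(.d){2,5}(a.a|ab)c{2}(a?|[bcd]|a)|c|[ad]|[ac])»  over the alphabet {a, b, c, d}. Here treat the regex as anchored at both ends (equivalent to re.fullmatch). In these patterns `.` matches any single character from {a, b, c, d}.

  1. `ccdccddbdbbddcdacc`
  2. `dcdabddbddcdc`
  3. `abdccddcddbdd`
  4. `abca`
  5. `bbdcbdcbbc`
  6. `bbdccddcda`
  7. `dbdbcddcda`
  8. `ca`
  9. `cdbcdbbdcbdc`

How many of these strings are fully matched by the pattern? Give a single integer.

5

1 → match
2 → match
3 → match
4. `abca` → no match
5. `bbdcbdcbbc` → no match
6. `bbdccddcda` → match
7. `dbdbcddcda` → match
8. `ca` → no match
9. `cdbcdbbdcbdc` → no match
Total matched: 5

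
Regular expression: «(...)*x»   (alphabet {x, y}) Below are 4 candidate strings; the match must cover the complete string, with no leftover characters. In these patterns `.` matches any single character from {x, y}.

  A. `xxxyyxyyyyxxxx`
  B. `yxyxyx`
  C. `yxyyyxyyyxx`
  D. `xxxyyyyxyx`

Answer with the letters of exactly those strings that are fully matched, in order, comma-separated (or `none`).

D

A → no match
B → no match
C → no match
D → match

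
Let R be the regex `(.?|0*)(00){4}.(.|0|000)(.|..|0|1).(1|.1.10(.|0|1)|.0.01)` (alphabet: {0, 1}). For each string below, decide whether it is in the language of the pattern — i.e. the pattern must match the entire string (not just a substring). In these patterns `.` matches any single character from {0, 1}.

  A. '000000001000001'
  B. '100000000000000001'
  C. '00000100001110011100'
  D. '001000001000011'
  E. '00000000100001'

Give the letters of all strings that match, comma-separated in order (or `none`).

A, B, E

A → match
B → match
C → no match
D → no match
E → match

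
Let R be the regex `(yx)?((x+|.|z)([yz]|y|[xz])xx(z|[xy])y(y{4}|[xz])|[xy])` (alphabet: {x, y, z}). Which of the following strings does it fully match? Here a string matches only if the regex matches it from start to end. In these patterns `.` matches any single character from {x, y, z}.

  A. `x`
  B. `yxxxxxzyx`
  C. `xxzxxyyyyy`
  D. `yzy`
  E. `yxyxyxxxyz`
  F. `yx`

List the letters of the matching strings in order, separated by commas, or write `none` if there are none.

A → match
B → match
C → no match
D → no match
E → no match
F → no match

A, B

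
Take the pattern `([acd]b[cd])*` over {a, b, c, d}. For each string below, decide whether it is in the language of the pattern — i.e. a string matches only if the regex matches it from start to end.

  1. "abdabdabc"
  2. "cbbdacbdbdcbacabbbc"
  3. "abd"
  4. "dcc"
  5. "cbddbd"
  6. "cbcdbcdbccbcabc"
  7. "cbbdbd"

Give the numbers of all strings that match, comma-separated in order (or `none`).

1 → match
2 → no match
3 → match
4 → no match
5 → match
6 → match
7 → no match

1, 3, 5, 6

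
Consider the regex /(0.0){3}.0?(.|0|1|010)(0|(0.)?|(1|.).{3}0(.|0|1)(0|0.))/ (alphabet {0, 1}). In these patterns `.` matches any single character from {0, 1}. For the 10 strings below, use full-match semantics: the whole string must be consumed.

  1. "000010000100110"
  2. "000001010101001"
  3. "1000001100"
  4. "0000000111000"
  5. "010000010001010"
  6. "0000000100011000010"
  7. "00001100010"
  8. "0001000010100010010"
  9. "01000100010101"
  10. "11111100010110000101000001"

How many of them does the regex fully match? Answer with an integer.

1

1 → no match
2 → no match
3 → no match — must start with "0"
4 → no match
5 → no match
6 → match
7 → no match
8 → no match
9 → no match
10 → no match — must start with "0"
Total matched: 1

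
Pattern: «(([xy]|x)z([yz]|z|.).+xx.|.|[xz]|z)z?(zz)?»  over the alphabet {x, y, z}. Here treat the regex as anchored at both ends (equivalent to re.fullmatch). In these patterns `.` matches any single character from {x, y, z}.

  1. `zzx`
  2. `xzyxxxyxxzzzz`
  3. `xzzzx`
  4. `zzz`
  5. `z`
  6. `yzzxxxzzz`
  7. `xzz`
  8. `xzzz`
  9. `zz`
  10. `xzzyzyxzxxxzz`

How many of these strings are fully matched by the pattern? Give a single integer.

8

1. `zzx` → no match
2 → match
3. `xzzzx` → no match
4. `zzz` → match
5. `z` → match
6. `yzzxxxzzz` → match
7. `xzz` → match
8. `xzzz` → match
9. `zz` → match
10 → match
Total matched: 8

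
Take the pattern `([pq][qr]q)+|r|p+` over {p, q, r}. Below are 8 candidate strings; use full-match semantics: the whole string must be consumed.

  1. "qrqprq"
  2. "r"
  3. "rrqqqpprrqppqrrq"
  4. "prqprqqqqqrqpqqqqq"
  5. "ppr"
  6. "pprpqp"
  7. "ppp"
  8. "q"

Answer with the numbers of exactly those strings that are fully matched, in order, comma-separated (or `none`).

1 → match
2 → match
3 → no match
4 → match
5 → no match
6 → no match
7 → match
8 → no match

1, 2, 4, 7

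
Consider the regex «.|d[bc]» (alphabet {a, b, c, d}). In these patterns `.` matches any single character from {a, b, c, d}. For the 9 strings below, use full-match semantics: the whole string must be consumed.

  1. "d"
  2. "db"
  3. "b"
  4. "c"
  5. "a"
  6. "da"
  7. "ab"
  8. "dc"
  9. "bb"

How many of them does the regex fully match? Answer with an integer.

6

1 → match
2 → match
3 → match
4 → match
5 → match
6 → no match
7 → no match
8 → match
9 → no match
Total matched: 6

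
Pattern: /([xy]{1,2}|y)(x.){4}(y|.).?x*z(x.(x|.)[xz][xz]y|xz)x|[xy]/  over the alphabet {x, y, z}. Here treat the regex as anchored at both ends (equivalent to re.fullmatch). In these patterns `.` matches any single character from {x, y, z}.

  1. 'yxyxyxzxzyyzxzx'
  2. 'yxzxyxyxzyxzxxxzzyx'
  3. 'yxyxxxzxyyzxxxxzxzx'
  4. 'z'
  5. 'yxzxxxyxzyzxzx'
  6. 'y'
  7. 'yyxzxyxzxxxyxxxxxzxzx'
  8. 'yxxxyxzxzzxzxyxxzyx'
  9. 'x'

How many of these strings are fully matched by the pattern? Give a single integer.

1 → match
2 → match
3 → match
4. 'z' → no match
5 → match
6. 'y' → match
7 → match
8 → match
9. 'x' → match
Total matched: 8

8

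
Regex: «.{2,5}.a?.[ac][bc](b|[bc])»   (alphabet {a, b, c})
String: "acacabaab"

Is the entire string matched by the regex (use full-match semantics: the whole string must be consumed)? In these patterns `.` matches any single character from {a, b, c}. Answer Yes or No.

No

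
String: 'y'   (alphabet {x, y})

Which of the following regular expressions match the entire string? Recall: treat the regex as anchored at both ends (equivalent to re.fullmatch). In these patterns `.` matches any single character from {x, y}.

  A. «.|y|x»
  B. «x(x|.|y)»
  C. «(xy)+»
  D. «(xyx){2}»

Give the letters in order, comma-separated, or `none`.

A

A → match
B → no match — must start with 'x'
C → no match — must start with 'xy'
D → no match — must start with 'xyx'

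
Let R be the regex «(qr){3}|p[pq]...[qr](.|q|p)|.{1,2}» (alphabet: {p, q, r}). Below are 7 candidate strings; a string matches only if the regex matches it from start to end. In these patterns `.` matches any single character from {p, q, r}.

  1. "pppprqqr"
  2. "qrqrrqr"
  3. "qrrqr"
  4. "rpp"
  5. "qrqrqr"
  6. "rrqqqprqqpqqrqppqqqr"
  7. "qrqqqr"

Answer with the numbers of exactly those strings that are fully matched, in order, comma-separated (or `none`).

5

1 → no match
2 → no match
3 → no match
4 → no match
5 → match
6 → no match
7 → no match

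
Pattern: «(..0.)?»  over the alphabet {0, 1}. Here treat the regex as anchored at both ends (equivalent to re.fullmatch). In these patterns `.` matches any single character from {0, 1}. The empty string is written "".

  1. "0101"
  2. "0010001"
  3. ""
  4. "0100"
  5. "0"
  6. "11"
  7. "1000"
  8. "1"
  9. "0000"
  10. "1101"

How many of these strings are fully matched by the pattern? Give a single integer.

6

1 → match
2 → no match
3 → match
4 → match
5 → no match
6 → no match
7 → match
8 → no match
9 → match
10 → match
Total matched: 6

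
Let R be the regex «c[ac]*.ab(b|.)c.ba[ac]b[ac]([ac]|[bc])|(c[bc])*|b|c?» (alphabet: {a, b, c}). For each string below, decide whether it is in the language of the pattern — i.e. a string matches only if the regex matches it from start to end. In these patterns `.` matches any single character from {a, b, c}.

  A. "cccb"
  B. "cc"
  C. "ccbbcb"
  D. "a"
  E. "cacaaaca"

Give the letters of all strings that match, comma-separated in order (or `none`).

A, B

A. "cccb" → match
B. "cc" → match
C. "ccbbcb" → no match
D. "a" → no match
E. "cacaaaca" → no match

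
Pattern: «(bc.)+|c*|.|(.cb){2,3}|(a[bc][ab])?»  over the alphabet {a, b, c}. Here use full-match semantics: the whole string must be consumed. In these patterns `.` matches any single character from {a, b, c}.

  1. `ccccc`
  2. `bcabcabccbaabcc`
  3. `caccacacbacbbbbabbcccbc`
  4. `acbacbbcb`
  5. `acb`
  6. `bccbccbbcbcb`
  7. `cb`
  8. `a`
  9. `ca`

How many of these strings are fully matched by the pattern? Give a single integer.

1 → match
2 → no match
3 → no match
4 → match
5 → match
6 → no match
7 → no match
8 → match
9 → no match
Total matched: 4

4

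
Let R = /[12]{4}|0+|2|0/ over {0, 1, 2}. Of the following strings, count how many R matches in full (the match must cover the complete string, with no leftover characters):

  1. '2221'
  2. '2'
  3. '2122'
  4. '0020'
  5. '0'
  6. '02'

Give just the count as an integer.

1 → match
2 → match
3 → match
4 → no match
5 → match
6 → no match
Total matched: 4

4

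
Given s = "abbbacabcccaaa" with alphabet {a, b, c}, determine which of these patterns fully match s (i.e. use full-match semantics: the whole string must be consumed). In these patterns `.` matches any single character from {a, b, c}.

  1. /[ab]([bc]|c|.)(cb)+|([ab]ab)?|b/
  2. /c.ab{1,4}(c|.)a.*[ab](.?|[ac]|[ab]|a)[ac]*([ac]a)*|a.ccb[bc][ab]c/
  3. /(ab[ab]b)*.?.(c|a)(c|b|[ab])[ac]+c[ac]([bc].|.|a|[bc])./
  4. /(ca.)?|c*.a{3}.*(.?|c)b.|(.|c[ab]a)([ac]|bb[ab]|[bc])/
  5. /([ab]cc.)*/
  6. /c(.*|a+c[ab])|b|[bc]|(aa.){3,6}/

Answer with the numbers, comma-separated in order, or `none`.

3

1 → no match
2 → no match
3 → match
4 → no match
5 → no match
6 → no match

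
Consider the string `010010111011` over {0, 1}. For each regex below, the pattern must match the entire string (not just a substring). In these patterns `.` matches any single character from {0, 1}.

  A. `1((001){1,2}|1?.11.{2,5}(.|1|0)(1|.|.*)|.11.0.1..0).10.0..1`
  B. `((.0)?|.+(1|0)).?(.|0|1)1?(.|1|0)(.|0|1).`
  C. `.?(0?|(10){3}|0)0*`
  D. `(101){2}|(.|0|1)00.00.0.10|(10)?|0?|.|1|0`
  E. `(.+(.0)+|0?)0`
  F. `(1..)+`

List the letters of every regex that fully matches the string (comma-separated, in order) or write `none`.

A → no match — must start with `1`
B → match
C → no match
D → no match
E → no match — must end with `0`
F → no match — must start with `1`

B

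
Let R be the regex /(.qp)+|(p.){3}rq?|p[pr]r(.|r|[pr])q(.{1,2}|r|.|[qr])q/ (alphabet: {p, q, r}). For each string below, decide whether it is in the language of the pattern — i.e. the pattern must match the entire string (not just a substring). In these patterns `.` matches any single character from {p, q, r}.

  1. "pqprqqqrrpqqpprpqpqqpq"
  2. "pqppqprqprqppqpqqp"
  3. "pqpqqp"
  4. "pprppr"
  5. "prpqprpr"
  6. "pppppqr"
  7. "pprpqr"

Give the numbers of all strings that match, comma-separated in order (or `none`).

2, 3, 6

1 → no match
2 → match
3 → match
4 → no match
5 → no match
6 → match
7 → no match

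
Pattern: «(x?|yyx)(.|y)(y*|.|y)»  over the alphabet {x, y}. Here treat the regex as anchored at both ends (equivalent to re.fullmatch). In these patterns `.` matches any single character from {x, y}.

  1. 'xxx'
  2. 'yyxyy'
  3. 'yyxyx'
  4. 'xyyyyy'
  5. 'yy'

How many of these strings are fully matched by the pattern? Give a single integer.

1. 'xxx' → match
2. 'yyxyy' → match
3. 'yyxyx' → match
4. 'xyyyyy' → match
5. 'yy' → match
Total matched: 5

5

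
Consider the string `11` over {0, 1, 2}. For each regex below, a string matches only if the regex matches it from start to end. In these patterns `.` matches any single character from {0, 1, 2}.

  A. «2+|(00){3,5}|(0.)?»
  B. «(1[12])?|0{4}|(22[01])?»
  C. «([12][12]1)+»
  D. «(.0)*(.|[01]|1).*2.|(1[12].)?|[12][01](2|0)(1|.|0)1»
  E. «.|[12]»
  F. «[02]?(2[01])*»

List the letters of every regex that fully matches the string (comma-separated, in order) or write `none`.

A → no match
B → match
C → no match
D → no match
E → no match
F → no match

B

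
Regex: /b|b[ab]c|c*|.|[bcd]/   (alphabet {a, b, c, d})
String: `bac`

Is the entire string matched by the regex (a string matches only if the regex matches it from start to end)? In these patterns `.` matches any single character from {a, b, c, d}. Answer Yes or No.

Yes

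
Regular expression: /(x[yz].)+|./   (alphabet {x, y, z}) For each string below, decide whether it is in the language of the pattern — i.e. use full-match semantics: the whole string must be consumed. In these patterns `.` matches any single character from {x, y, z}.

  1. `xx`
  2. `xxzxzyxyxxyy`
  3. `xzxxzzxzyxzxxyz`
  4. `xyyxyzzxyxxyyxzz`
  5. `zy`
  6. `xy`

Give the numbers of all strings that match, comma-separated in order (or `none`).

1 → no match
2 → no match
3 → match
4 → no match
5 → no match
6 → no match

3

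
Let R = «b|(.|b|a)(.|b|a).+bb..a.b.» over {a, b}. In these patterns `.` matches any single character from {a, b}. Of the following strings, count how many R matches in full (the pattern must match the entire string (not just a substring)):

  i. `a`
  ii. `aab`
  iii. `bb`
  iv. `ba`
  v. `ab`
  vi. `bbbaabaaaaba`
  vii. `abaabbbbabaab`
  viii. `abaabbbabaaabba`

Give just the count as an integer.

0

i → no match
ii → no match
iii → no match
iv → no match
v → no match
vi → no match
vii → no match
viii → no match
Total matched: 0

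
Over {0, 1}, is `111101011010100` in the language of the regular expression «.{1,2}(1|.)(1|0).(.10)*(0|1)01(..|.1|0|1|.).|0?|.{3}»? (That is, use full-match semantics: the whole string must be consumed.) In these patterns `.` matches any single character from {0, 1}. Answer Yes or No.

Yes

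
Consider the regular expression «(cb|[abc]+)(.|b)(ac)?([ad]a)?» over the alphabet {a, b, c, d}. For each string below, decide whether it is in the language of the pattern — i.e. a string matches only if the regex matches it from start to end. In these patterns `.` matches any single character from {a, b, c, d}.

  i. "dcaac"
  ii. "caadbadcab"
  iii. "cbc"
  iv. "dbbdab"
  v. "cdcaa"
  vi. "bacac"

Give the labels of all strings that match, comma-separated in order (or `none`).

iii, vi

i. "dcaac" → no match
ii. "caadbadcab" → no match
iii. "cbc" → match
iv. "dbbdab" → no match
v. "cdcaa" → no match
vi. "bacac" → match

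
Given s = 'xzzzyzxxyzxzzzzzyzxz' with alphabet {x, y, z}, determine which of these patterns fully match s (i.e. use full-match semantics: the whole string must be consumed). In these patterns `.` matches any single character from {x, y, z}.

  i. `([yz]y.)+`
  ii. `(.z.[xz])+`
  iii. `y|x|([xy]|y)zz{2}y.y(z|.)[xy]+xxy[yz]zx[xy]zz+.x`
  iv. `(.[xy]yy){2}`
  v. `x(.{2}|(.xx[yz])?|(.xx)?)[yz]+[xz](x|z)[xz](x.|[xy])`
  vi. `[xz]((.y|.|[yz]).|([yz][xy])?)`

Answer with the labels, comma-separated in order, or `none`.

ii

i → no match
ii → match
iii → no match
iv → no match — must end with 'yy'
v → no match
vi → no match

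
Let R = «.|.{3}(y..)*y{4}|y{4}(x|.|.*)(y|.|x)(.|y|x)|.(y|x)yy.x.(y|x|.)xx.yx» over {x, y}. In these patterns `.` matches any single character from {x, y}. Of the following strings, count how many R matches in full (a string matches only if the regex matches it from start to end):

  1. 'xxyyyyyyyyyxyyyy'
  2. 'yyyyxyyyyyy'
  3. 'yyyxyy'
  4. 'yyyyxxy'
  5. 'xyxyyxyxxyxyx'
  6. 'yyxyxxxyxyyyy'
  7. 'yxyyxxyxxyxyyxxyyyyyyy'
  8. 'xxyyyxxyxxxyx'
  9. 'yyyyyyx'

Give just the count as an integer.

6

1 → match
2 → match
3 → no match
4 → match
5 → no match
6 → no match
7 → match
8 → match
9 → match
Total matched: 6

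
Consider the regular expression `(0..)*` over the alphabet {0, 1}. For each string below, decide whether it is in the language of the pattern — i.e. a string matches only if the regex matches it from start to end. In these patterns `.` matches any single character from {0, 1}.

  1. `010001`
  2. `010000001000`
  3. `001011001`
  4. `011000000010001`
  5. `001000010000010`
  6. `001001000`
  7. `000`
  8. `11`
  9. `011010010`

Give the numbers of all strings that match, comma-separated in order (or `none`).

1 → match
2 → match
3 → match
4 → match
5 → match
6 → match
7 → match
8 → no match
9 → match

1, 2, 3, 4, 5, 6, 7, 9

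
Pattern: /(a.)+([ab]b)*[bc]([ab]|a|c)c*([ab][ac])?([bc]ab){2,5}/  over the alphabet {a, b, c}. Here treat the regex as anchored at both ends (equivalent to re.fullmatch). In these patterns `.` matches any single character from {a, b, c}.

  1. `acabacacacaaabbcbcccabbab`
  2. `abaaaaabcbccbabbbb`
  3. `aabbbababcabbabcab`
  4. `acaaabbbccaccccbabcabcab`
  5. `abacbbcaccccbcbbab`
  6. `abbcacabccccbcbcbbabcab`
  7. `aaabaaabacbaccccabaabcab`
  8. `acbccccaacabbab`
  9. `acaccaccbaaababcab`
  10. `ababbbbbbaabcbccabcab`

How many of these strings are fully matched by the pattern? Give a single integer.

1 → no match
2 → no match — must end with `ab`
3 → match
4 → no match
5 → no match
6 → no match
7 → no match
8 → match
9 → no match
10 → no match
Total matched: 2

2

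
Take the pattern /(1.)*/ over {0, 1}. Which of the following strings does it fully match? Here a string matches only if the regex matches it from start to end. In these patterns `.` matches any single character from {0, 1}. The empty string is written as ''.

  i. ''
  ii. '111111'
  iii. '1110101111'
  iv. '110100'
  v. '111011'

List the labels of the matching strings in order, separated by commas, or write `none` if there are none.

i → match
ii → match
iii → match
iv → no match
v → match

i, ii, iii, v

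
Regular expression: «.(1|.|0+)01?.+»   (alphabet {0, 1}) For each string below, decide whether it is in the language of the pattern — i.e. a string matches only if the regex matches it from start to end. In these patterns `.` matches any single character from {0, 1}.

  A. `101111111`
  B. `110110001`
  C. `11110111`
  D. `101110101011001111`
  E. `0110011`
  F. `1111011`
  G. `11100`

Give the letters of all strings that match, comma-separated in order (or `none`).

A → no match
B → match
C → no match
D → no match
E → no match
F → no match
G → no match

B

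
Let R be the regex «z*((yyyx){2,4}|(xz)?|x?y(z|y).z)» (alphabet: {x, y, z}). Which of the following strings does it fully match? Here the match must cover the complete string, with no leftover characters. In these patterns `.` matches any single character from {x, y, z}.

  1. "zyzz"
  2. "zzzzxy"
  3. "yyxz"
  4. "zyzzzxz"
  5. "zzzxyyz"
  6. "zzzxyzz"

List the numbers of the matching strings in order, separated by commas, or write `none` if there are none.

3

1 → no match
2 → no match
3 → match
4 → no match
5 → no match
6 → no match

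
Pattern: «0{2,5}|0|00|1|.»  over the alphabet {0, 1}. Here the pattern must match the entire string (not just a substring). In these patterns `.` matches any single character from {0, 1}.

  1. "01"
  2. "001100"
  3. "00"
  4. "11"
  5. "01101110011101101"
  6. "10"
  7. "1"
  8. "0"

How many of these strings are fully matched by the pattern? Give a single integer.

1. "01" → no match
2. "001100" → no match
3. "00" → match
4. "11" → no match
5 → no match
6. "10" → no match
7. "1" → match
8. "0" → match
Total matched: 3

3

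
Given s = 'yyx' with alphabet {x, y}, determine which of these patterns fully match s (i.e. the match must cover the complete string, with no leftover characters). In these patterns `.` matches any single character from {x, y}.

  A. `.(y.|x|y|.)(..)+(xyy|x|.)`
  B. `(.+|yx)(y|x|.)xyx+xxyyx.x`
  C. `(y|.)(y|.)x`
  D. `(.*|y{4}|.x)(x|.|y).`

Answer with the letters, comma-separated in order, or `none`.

C, D

A → no match
B → no match
C → match
D → match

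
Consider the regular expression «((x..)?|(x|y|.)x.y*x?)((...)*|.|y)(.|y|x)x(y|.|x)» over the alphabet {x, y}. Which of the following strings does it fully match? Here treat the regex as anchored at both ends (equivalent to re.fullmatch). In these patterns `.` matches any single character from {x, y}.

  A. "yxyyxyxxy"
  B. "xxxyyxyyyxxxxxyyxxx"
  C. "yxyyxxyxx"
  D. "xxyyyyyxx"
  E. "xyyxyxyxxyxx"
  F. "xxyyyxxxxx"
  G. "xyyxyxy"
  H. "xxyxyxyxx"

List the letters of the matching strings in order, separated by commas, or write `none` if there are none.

A → match
B → match
C → match
D → match
E → match
F → match
G → match
H → match

A, B, C, D, E, F, G, H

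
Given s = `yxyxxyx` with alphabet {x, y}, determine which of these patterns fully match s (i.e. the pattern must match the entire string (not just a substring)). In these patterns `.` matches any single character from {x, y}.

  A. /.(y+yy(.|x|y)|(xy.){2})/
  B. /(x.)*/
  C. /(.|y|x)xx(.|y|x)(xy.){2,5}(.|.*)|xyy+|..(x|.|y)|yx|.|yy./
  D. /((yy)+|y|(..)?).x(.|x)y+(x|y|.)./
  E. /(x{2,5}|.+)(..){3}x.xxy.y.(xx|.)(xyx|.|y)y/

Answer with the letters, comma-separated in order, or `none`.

A

A → match
B → no match
C → no match
D → no match
E → no match — must end with `y`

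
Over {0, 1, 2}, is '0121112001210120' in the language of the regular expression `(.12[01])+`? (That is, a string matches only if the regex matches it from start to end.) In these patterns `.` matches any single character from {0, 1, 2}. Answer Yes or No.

Yes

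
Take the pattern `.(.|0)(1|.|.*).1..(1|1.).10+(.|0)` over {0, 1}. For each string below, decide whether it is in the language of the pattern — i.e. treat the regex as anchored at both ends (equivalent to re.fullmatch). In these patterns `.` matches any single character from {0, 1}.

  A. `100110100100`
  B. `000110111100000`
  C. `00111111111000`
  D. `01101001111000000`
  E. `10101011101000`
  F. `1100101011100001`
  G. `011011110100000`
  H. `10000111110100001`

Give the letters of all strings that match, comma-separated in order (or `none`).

A → match
B → match
C → match
D → match
E → match
F → no match
G → match
H → match

A, B, C, D, E, G, H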